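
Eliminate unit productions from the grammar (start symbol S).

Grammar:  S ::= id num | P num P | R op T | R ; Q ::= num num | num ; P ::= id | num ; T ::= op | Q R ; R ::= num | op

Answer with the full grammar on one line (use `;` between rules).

S ::= id num | P num P | R op T | num | op; Q ::= num num | num; P ::= id | num; T ::= op | Q R; R ::= num | op

Unit pairs: S ⇒* {R}.
For every A with A ⇒* B via unit rules, add B's non-unit alternatives to A; then delete every rule of the form X → Y.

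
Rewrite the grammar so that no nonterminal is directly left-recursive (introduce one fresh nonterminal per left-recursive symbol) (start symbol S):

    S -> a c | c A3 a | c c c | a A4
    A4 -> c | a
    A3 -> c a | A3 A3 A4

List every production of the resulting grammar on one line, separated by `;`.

S -> a c | c A3 a | c c c | a A4; A4 -> c | a; A3 -> c a A3'; A3' -> A3 A4 A3' | eps

A3 is directly left-recursive.
For A3: α = {A3 A4}, β = {c a}. Rewrite as A3 → β A3' and A3' → α A3' | ε.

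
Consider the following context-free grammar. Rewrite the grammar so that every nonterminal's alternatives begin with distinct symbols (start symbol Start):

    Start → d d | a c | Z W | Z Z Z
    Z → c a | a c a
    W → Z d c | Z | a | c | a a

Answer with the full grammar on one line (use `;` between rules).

Start has alternatives sharing prefix 'Z': factor to Start → Z Start1 with Start1 → W | Z Z.
W has alternatives sharing prefix 'Z': factor to W → Z W1 with W1 → d c | ε.
W has alternatives sharing prefix 'a': factor to W → a W2 with W2 → ε | a.

Start → d d | a c | Z Start1; Z → c a | a c a; W → c | Z W1 | a W2; Start1 → W | Z Z; W1 → d c | ε; W2 → ε | a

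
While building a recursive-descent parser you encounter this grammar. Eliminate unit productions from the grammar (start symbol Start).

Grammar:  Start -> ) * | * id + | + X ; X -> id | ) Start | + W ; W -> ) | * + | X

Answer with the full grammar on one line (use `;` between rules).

Start -> ) * | * id + | + X; X -> id | ) Start | + W; W -> id | ) Start | + W | ) | * +

Unit pairs: W ⇒* {X}.
Replace each nonterminal's rules with the union of the non-unit rules of every nonterminal it unit-derives.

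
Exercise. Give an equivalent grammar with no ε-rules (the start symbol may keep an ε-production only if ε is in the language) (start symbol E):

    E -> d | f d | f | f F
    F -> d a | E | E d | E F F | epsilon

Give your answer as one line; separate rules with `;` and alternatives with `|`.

E -> d | f d | f | f F; F -> d a | E | E d | E F F | E F

Nullable set = {F}.
ε ∉ L(G), so no ε-production is kept.
Add the nullable-subset variants: F → E F F gives E F F | E F.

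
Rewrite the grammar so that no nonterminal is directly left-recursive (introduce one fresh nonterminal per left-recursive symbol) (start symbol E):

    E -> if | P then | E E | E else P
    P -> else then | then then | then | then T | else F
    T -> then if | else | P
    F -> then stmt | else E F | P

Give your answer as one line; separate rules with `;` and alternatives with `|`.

Directly left-recursive nonterminal: E.
For E: α = {E, else P}, β = {if, P then}. Rewrite as E → β E' and E' → α E' | ε.

E -> if E' | P then E'; P -> else then | then then | then | then T | else F; T -> then if | else | P; F -> then stmt | else E F | P; E' -> E E' | else P E' | ε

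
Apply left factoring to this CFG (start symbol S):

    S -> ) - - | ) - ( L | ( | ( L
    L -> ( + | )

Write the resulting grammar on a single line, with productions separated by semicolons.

S has alternatives sharing prefix ') -': factor to S → ) - S' with S' → - | ( L.
S has alternatives sharing prefix '(': factor to S → ( S'' with S'' → ε | L.

S -> ) - S' | ( S''; L -> ( + | ); S' -> - | ( L; S'' -> ε | L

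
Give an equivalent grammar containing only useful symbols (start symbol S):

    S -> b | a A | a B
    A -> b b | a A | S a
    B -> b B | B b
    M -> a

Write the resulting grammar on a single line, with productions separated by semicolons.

Generating nonterminals: {A, M, S}.
Reachable from S after that: {A, S}.
Removed useless symbols: {B, M} and every production mentioning them.

S -> b | a A; A -> b b | a A | S a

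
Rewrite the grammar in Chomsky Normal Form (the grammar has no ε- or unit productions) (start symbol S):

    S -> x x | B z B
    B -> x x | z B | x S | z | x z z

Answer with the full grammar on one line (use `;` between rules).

Introduce a nonterminal for each terminal appearing in a rule of length ≥ 2: X1 → x, X2 → z.
Binarize each right-hand side of length ≥ 3 by chaining fresh nonterminals (Y1, Y2, …): affected rules were S → B X2 B; B → X1 X2 X2.

S -> X1 X1 | B Y1; B -> X1 X1 | X2 B | X1 S | z | X1 Y2; X1 -> x; X2 -> z; Y1 -> X2 B; Y2 -> X2 X2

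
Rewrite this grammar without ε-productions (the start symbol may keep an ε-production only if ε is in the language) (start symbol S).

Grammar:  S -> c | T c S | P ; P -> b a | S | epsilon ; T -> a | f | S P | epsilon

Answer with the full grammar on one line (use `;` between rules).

S -> c | T c S | T c | c S | P | epsilon; P -> b a | S; T -> a | f | S P | S | P

Nullable nonterminals: {P, S, T}.
ε ∈ L(G) since S is nullable, so keep S → ε.
Expand every rule over subsets of its nullable positions: S → T c S gives T c S | T c | c S. T → S P gives S P | S | P.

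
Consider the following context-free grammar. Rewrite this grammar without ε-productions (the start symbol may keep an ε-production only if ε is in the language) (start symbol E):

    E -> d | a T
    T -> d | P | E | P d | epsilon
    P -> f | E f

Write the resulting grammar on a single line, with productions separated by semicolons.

E -> d | a T | a; T -> d | P | E | P d; P -> f | E f

Nullable nonterminals: {T}.
ε ∉ L(G), so no ε-production is kept.
For each production, add variants omitting each subset of nullable occurrences: E → a T gives a T | a.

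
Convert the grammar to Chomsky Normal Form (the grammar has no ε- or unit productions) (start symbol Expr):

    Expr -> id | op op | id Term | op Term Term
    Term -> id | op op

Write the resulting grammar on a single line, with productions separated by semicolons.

Expr -> id | X1 X1 | X2 Term | X1 Y1; Term -> id | X1 X1; X1 -> op; X2 -> id; Y1 -> Term Term

Introduce a nonterminal for each terminal appearing in a rule of length ≥ 2: X1 → op, X2 → id.
Binarize each right-hand side of length ≥ 3 by chaining fresh nonterminals (Y1, Y2, …): affected rules were Expr → X1 Term Term.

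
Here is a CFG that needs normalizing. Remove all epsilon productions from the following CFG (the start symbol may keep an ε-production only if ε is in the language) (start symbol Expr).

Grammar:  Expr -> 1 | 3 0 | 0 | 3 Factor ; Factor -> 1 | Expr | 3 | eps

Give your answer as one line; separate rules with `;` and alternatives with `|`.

Expr -> 1 | 3 0 | 0 | 3 Factor | 3; Factor -> 1 | Expr | 3

Nullable set = {Factor}.
ε ∉ L(G), so no ε-production is kept.
Add the nullable-subset variants: Expr → 3 Factor gives 3 Factor | 3.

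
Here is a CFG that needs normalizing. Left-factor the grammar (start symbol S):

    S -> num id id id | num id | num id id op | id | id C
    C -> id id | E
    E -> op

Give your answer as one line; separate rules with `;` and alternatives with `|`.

S has alternatives sharing prefix 'num id': factor to S → num id S' with S' → id id | ε | id op.
S has alternatives sharing prefix 'id': factor to S → id S'' with S'' → ε | C.
S' has alternatives sharing prefix 'id': factor to S' → id S''' with S''' → id | op.

S -> num id S' | id S''; C -> id id | E; E -> op; S' -> ε | id S'''; S'' -> ε | C; S''' -> id | op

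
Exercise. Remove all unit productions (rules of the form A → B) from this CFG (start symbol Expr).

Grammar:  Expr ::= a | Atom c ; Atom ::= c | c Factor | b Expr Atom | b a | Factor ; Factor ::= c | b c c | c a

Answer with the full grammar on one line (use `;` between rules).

Unit pairs: Atom ⇒* {Factor}.
Replace each nonterminal's rules with the union of the non-unit rules of every nonterminal it unit-derives.

Expr ::= a | Atom c; Atom ::= c | c Factor | b Expr Atom | b a | b c c | c a; Factor ::= c | b c c | c a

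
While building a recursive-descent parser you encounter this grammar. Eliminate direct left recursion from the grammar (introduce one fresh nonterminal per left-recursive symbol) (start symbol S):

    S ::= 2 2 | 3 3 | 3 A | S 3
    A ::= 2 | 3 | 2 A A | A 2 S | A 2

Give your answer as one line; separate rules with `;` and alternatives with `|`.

S ::= 2 2 S' | 3 3 S' | 3 A S'; A ::= 2 A' | 3 A' | 2 A A A'; S' ::= 3 S' | ε; A' ::= 2 S A' | 2 A' | ε

Left recursion appears on S, A.
For S: α = {3}, β = {2 2, 3 3, 3 A}. Rewrite as S → β S' and S' → α S' | ε.
For A: α = {2 S, 2}, β = {2, 3, 2 A A}. Rewrite as A → β A' and A' → α A' | ε.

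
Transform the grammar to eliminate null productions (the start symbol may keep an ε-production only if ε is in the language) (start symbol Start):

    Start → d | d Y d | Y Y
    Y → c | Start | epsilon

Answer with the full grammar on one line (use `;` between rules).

Nullable set = {Start, Y}.
ε ∈ L(G) since Start is nullable, so keep Start → ε.
Add the nullable-subset variants: Start → d Y d gives d Y d | d d. Start → Y Y gives Y Y | Y.

Start → d | d Y d | d d | Y Y | Y | ε; Y → c | Start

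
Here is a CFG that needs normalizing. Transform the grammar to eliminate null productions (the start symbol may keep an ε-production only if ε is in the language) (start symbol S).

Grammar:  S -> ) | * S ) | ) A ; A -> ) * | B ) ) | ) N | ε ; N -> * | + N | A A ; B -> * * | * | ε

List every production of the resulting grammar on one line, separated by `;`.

The nullable symbols are {A, B, N}.
ε ∉ L(G), so no ε-production is kept.
For each production, add variants omitting each subset of nullable occurrences: A → B ) ) gives B ) ) | ) ). A → ) N gives ) N | ). N → + N gives + N | +. N → A A gives A A | A.

S -> ) | * S ) | ) A; A -> ) * | B ) ) | ) ) | ) N | ); N -> * | + N | + | A A | A; B -> * * | *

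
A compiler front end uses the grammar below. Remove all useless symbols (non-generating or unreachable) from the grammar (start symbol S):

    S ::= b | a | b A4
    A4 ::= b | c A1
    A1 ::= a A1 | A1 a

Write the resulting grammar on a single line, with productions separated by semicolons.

Generating nonterminals: {A4, S}.
Reachable from S after that: {A4, S}.
Removed useless symbols: {A1} and every production mentioning them.

S ::= b | a | b A4; A4 ::= b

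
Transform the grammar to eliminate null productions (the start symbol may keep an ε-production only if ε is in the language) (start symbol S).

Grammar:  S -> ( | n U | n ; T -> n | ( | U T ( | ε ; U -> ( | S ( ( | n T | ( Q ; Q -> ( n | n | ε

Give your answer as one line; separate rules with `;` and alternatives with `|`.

S -> ( | n U | n; T -> n | ( | U T ( | U (; U -> ( | S ( ( | n T | n | ( Q; Q -> ( n | n

Nullable nonterminals: {Q, T}.
ε ∉ L(G), so no ε-production is kept.
Expand every rule over subsets of its nullable positions: T → U T ( gives U T ( | U (. U → n T gives n T | n.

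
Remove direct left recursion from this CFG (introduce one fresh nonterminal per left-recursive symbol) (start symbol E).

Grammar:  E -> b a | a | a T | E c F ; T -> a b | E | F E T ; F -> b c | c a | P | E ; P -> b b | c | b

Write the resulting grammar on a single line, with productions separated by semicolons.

E -> b a E' | a E' | a T E'; T -> a b | E | F E T; F -> b c | c a | P | E; P -> b b | c | b; E' -> c F E' | epsilon

E is directly left-recursive.
For E: α = {c F}, β = {b a, a, a T}. Rewrite as E → β E' and E' → α E' | ε.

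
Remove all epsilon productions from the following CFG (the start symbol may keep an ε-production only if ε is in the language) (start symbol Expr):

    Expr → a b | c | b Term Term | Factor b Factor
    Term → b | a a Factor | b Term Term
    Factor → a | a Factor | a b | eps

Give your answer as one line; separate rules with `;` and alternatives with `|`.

Nullable nonterminals: {Factor}.
ε ∉ L(G), so no ε-production is kept.
For each production, add variants omitting each subset of nullable occurrences: Expr → Factor b Factor gives Factor b Factor | Factor b | b Factor | b. Term → a a Factor gives a a Factor | a a.

Expr → a b | c | b Term Term | Factor b Factor | Factor b | b Factor | b; Term → b | a a Factor | a a | b Term Term; Factor → a | a Factor | a b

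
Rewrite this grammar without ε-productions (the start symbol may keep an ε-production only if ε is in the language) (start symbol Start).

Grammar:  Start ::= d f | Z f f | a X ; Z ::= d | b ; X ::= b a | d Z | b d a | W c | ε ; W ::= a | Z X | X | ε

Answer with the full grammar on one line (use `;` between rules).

Nullable set = {W, X}.
ε ∉ L(G), so no ε-production is kept.
Add the nullable-subset variants: Start → a X gives a X | a. X → W c gives W c | c. W → Z X gives Z X | Z.

Start ::= d f | Z f f | a X | a; Z ::= d | b; X ::= b a | d Z | b d a | W c | c; W ::= a | Z X | Z | X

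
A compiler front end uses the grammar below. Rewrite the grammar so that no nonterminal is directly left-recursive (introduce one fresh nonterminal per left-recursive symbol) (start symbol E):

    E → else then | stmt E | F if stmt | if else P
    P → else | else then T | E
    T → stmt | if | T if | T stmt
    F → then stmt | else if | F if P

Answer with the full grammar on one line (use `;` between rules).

E → else then | stmt E | F if stmt | if else P; P → else | else then T | E; T → stmt T' | if T'; F → then stmt F' | else if F'; T' → if T' | stmt T' | ε; F' → if P F' | ε

Left recursion appears on T, F.
For T: α = {if, stmt}, β = {stmt, if}. Rewrite as T → β T' and T' → α T' | ε.
For F: α = {if P}, β = {then stmt, else if}. Rewrite as F → β F' and F' → α F' | ε.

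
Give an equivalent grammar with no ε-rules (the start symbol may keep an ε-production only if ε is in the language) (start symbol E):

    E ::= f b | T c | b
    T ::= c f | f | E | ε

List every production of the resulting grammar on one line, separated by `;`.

E ::= f b | T c | c | b; T ::= c f | f | E

The nullable symbols are {T}.
ε ∉ L(G), so no ε-production is kept.
Add the nullable-subset variants: E → T c gives T c | c.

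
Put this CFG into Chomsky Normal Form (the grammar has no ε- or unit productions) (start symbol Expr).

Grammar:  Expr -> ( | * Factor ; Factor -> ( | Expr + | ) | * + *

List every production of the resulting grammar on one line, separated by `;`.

Expr -> ( | X1 Factor; Factor -> ( | Expr X2 | ) | X1 Y1; X1 -> *; X2 -> +; Y1 -> X2 X1

Introduce a nonterminal for each terminal appearing in a rule of length ≥ 2: X1 → *, X2 → +.
Binarize each right-hand side of length ≥ 3 by chaining fresh nonterminals (Y1, Y2, …): affected rules were Factor → X1 X2 X1.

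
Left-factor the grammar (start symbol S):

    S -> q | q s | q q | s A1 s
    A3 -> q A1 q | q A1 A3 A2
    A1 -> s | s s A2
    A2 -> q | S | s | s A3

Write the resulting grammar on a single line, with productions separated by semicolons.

S has alternatives sharing prefix 'q': factor to S → q S' with S' → ε | s | q.
A3 has alternatives sharing prefix 'q A1': factor to A3 → q A1 A3' with A3' → q | A3 A2.
A1 has alternatives sharing prefix 's': factor to A1 → s A1' with A1' → ε | s A2.
A2 has alternatives sharing prefix 's': factor to A2 → s A2' with A2' → ε | A3.

S -> s A1 s | q S'; A3 -> q A1 A3'; A1 -> s A1'; A2 -> q | S | s A2'; S' -> eps | s | q; A3' -> q | A3 A2; A1' -> eps | s A2; A2' -> eps | A3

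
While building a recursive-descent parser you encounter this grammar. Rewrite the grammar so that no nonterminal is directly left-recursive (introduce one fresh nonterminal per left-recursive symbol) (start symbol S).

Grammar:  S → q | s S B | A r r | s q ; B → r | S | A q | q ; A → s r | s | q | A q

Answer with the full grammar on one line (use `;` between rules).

S → q | s S B | A r r | s q; B → r | S | A q | q; A → s r A' | s A' | q A'; A' → q A' | eps

Directly left-recursive nonterminal: A.
For A: α = {q}, β = {s r, s, q}. Rewrite as A → β A' and A' → α A' | ε.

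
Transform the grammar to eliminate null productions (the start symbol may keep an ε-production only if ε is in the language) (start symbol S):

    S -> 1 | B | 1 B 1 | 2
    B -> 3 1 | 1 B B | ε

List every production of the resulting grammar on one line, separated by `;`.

Nullable set = {B, S}.
ε ∈ L(G) since S is nullable, so keep S → ε.
For each production, add variants omitting each subset of nullable occurrences: S → 1 B 1 gives 1 B 1 | 1 1. B → 1 B B gives 1 B B | 1 B | 1.

S -> 1 | B | 1 B 1 | 1 1 | 2 | ε; B -> 3 1 | 1 B B | 1 B | 1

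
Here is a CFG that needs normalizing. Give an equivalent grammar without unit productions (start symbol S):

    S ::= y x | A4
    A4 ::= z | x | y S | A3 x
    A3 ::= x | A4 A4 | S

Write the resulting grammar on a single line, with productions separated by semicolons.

S ::= z | x | y S | A3 x | y x; A4 ::= z | x | y S | A3 x; A3 ::= z | x | y S | A3 x | y x | A4 A4

Unit pairs: A3 ⇒* {A4, S}; S ⇒* {A4}.
For every A with A ⇒* B via unit rules, add B's non-unit alternatives to A; then delete every rule of the form X → Y.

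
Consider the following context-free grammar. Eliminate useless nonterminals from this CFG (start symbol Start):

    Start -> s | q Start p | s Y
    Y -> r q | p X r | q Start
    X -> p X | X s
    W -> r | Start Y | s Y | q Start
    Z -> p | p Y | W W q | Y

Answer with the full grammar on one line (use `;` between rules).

Generating nonterminals: {Start, W, Y, Z}.
Reachable from Start after that: {Start, Y}.
Removed useless symbols: {W, X, Z} and every production mentioning them.

Start -> s | q Start p | s Y; Y -> r q | q Start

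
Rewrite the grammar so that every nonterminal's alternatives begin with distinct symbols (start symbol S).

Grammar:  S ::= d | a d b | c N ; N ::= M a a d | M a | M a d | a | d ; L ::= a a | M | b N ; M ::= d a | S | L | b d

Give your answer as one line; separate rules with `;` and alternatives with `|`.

S ::= d | a d b | c N; N ::= a | d | M a N'; L ::= a a | M | b N; M ::= d a | S | L | b d; N' ::= a d | ε | d

N has alternatives sharing prefix 'M a': factor to N → M a N' with N' → a d | ε | d.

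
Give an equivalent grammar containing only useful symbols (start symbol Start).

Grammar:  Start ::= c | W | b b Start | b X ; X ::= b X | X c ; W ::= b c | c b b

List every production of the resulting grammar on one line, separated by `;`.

Start ::= c | W | b b Start; W ::= b c | c b b

Generating nonterminals: {Start, W}.
Reachable from Start after that: {Start, W}.
Removed useless symbols: {X} and every production mentioning them.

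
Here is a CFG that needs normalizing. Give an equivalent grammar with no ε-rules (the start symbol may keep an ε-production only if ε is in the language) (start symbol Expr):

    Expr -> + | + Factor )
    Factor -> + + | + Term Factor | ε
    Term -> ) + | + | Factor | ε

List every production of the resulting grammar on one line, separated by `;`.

Expr -> + | + Factor ) | + ); Factor -> + + | + Term Factor | + Term | + Factor | +; Term -> ) + | + | Factor

Nullable set = {Factor, Term}.
ε ∉ L(G), so no ε-production is kept.
For each production, add variants omitting each subset of nullable occurrences: Expr → + Factor ) gives + Factor ) | + ). Factor → + Term Factor gives + Term Factor | + Term | + Factor | +.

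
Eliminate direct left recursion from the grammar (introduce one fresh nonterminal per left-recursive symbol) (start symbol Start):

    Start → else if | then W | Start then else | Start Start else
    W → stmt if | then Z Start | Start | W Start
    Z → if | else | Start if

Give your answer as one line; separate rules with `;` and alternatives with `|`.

Start, W are directly left-recursive.
For Start: α = {then else, Start else}, β = {else if, then W}. Rewrite as Start → β Start1 and Start1 → α Start1 | ε.
For W: α = {Start}, β = {stmt if, then Z Start, Start}. Rewrite as W → β W1 and W1 → α W1 | ε.

Start → else if Start1 | then W Start1; W → stmt if W1 | then Z Start W1 | Start W1; Z → if | else | Start if; Start1 → then else Start1 | Start else Start1 | ε; W1 → Start W1 | ε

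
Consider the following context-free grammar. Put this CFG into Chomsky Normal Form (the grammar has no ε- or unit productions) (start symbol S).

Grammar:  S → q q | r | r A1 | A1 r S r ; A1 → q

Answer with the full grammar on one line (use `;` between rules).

Introduce a nonterminal for each terminal appearing in a rule of length ≥ 2: X1 → q, X2 → r.
Binarize each right-hand side of length ≥ 3 by chaining fresh nonterminals (Y1, Y2, …): affected rules were S → A1 X2 S X2.

S → X1 X1 | r | X2 A1 | A1 Y1; A1 → q; X1 → q; X2 → r; Y1 → X2 Y2; Y2 → S X2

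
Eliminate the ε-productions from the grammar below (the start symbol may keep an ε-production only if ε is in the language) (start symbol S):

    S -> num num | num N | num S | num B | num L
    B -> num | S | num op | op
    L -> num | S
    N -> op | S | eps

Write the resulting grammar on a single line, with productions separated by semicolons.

Nullable set = {N}.
ε ∉ L(G), so no ε-production is kept.
For each production, add variants omitting each subset of nullable occurrences: S → num N gives num N | num.

S -> num num | num N | num | num S | num B | num L; B -> num | S | num op | op; L -> num | S; N -> op | S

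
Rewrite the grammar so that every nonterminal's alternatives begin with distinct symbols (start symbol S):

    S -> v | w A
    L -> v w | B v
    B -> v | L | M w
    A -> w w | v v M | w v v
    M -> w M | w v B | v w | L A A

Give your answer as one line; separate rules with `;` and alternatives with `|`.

A has alternatives sharing prefix 'w': factor to A → w A' with A' → w | v v.
M has alternatives sharing prefix 'w': factor to M → w M' with M' → M | v B.

S -> v | w A; L -> v w | B v; B -> v | L | M w; A -> v v M | w A'; M -> v w | L A A | w M'; A' -> w | v v; M' -> M | v B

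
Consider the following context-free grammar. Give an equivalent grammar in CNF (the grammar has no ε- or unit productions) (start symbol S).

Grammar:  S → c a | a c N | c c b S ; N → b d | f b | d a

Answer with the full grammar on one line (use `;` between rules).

S → X1 X2 | X2 Y1 | X1 Y2; N → X3 X4 | X5 X3 | X4 X2; X1 → c; X2 → a; X3 → b; X4 → d; X5 → f; Y1 → X1 N; Y2 → X1 Y3; Y3 → X3 S

Introduce a nonterminal for each terminal appearing in a rule of length ≥ 2: X1 → c, X2 → a, X3 → b, X4 → d, X5 → f.
Binarize each right-hand side of length ≥ 3 by chaining fresh nonterminals (Y1, Y2, …): affected rules were S → X2 X1 N; S → X1 X1 X3 S.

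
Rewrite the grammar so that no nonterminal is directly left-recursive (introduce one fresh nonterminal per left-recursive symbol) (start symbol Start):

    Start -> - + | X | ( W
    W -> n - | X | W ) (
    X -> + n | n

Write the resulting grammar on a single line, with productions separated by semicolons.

Start -> - + | X | ( W; W -> n - W1 | X W1; X -> + n | n; W1 -> ) ( W1 | ε

Left recursion appears on W.
For W: α = {) (}, β = {n -, X}. Rewrite as W → β W1 and W1 → α W1 | ε.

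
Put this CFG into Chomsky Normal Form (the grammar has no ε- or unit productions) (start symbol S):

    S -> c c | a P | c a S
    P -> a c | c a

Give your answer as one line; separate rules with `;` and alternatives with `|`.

Introduce a nonterminal for each terminal appearing in a rule of length ≥ 2: X1 → c, X2 → a.
Binarize each right-hand side of length ≥ 3 by chaining fresh nonterminals (Y1, Y2, …): affected rules were S → X1 X2 S.

S -> X1 X1 | X2 P | X1 Y1; P -> X2 X1 | X1 X2; X1 -> c; X2 -> a; Y1 -> X2 S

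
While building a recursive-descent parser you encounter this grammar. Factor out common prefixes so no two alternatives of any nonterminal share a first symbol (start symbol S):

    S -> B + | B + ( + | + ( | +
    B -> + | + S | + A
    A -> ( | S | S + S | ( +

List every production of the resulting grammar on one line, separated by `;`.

S -> B + S' | + S''; B -> + B'; A -> ( A' | S A''; S' -> ε | ( +; S'' -> ( | ε; B' -> ε | S | A; A' -> ε | +; A'' -> ε | + S

S has alternatives sharing prefix 'B +': factor to S → B + S' with S' → ε | ( +.
S has alternatives sharing prefix '+': factor to S → + S'' with S'' → ( | ε.
B has alternatives sharing prefix '+': factor to B → + B' with B' → ε | S | A.
A has alternatives sharing prefix '(': factor to A → ( A' with A' → ε | +.
A has alternatives sharing prefix 'S': factor to A → S A'' with A'' → ε | + S.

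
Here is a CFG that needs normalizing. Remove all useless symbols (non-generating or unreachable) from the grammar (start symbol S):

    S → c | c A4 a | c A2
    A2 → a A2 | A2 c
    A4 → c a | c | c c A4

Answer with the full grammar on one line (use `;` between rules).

S → c | c A4 a; A4 → c a | c | c c A4

Generating nonterminals: {A4, S}.
Reachable from S after that: {A4, S}.
Removed useless symbols: {A2} and every production mentioning them.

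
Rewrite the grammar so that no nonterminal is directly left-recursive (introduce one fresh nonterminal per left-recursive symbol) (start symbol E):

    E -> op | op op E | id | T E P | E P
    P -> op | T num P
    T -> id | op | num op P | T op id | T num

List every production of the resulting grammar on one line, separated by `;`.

Directly left-recursive nonterminals: E, T.
For E: α = {P}, β = {op, op op E, id, T E P}. Rewrite as E → β E' and E' → α E' | ε.
For T: α = {op id, num}, β = {id, op, num op P}. Rewrite as T → β T' and T' → α T' | ε.

E -> op E' | op op E E' | id E' | T E P E'; P -> op | T num P; T -> id T' | op T' | num op P T'; E' -> P E' | eps; T' -> op id T' | num T' | eps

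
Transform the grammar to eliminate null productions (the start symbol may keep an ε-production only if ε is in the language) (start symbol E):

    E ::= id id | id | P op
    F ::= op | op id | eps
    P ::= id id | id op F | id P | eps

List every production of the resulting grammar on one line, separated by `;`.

E ::= id id | id | P op | op; F ::= op | op id; P ::= id id | id op F | id op | id P | id

Nullable set = {F, P}.
ε ∉ L(G), so no ε-production is kept.
Expand every rule over subsets of its nullable positions: E → P op gives P op | op. P → id op F gives id op F | id op. P → id P gives id P | id.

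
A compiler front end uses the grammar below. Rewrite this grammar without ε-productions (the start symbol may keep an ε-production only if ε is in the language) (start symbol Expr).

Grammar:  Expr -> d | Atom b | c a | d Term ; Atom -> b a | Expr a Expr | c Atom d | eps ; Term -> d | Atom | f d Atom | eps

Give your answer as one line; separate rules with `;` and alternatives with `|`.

Expr -> d | Atom b | b | c a | d Term; Atom -> b a | Expr a Expr | c Atom d | c d; Term -> d | Atom | f d Atom | f d

The nullable symbols are {Atom, Term}.
ε ∉ L(G), so no ε-production is kept.
For each production, add variants omitting each subset of nullable occurrences: Expr → Atom b gives Atom b | b. Atom → c Atom d gives c Atom d | c d. Term → f d Atom gives f d Atom | f d.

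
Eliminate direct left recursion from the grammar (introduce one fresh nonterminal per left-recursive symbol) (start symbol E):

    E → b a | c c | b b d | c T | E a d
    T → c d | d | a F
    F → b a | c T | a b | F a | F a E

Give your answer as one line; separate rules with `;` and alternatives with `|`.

Directly left-recursive nonterminals: E, F.
For E: α = {a d}, β = {b a, c c, b b d, c T}. Rewrite as E → β E' and E' → α E' | ε.
For F: α = {a, a E}, β = {b a, c T, a b}. Rewrite as F → β F' and F' → α F' | ε.

E → b a E' | c c E' | b b d E' | c T E'; T → c d | d | a F; F → b a F' | c T F' | a b F'; E' → a d E' | ε; F' → a F' | a E F' | ε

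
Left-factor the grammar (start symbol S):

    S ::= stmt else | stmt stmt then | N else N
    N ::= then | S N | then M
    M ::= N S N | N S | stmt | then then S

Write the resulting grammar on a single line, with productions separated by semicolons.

S has alternatives sharing prefix 'stmt': factor to S → stmt S' with S' → else | stmt then.
N has alternatives sharing prefix 'then': factor to N → then N' with N' → ε | M.
M has alternatives sharing prefix 'N S': factor to M → N S M' with M' → N | ε.

S ::= N else N | stmt S'; N ::= S N | then N'; M ::= stmt | then then S | N S M'; S' ::= else | stmt then; N' ::= ε | M; M' ::= N | ε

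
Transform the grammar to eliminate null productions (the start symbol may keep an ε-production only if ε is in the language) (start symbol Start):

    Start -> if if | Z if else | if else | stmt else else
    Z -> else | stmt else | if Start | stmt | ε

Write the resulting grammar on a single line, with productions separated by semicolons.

Start -> if if | Z if else | if else | stmt else else; Z -> else | stmt else | if Start | stmt

The nullable symbols are {Z}.
ε ∉ L(G), so no ε-production is kept.
Add the nullable-subset variants: Start → Z if else gives Z if else | if else.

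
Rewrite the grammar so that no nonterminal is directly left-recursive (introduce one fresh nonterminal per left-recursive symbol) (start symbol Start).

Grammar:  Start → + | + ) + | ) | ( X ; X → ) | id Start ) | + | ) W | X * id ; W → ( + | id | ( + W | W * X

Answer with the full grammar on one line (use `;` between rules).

Directly left-recursive nonterminals: X, W.
For X: α = {* id}, β = {), id Start ), +, ) W}. Rewrite as X → β X1 and X1 → α X1 | ε.
For W: α = {* X}, β = {( +, id, ( + W}. Rewrite as W → β W1 and W1 → α W1 | ε.

Start → + | + ) + | ) | ( X; X → ) X1 | id Start ) X1 | + X1 | ) W X1; W → ( + W1 | id W1 | ( + W W1; X1 → * id X1 | ε; W1 → * X W1 | ε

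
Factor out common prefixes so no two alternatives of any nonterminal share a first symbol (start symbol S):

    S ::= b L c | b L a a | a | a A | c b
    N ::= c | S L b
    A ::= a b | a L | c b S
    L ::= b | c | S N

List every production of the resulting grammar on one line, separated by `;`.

S has alternatives sharing prefix 'b L': factor to S → b L S' with S' → c | a a.
S has alternatives sharing prefix 'a': factor to S → a S'' with S'' → ε | A.
A has alternatives sharing prefix 'a': factor to A → a A' with A' → b | L.

S ::= c b | b L S' | a S''; N ::= c | S L b; A ::= c b S | a A'; L ::= b | c | S N; S' ::= c | a a; S'' ::= ε | A; A' ::= b | L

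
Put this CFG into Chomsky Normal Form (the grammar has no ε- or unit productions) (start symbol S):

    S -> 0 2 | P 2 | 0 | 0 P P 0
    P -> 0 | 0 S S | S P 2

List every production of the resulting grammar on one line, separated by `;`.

Introduce a nonterminal for each terminal appearing in a rule of length ≥ 2: X1 → 0, X2 → 2.
Binarize each right-hand side of length ≥ 3 by chaining fresh nonterminals (Y1, Y2, …): affected rules were S → X1 P P X1; P → X1 S S; P → S P X2.

S -> X1 X2 | P X2 | 0 | X1 Y1; P -> 0 | X1 Y3 | S Y4; X1 -> 0; X2 -> 2; Y1 -> P Y2; Y2 -> P X1; Y3 -> S S; Y4 -> P X2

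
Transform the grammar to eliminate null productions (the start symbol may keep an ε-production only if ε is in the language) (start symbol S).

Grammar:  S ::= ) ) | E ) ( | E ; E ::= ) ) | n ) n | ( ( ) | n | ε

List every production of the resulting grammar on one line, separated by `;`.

S ::= ) ) | E ) ( | ) ( | E | ε; E ::= ) ) | n ) n | ( ( ) | n

Nullable set = {E, S}.
ε ∈ L(G) since S is nullable, so keep S → ε.
Add the nullable-subset variants: S → E ) ( gives E ) ( | ) (.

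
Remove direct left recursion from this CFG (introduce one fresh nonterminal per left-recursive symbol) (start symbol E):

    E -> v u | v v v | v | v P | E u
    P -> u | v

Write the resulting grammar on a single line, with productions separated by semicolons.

E is directly left-recursive.
For E: α = {u}, β = {v u, v v v, v, v P}. Rewrite as E → β E' and E' → α E' | ε.

E -> v u E' | v v v E' | v E' | v P E'; P -> u | v; E' -> u E' | ε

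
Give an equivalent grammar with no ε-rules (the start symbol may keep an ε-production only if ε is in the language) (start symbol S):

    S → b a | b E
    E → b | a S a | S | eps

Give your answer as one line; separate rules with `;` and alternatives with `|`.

Nullable set = {E}.
ε ∉ L(G), so no ε-production is kept.
Expand every rule over subsets of its nullable positions: S → b E gives b E | b.

S → b a | b E | b; E → b | a S a | S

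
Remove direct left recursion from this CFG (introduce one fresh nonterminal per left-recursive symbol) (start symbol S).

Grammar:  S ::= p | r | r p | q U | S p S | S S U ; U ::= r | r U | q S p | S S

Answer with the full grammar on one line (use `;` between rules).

S ::= p S' | r S' | r p S' | q U S'; U ::= r | r U | q S p | S S; S' ::= p S S' | S U S' | eps

Directly left-recursive nonterminal: S.
For S: α = {p S, S U}, β = {p, r, r p, q U}. Rewrite as S → β S' and S' → α S' | ε.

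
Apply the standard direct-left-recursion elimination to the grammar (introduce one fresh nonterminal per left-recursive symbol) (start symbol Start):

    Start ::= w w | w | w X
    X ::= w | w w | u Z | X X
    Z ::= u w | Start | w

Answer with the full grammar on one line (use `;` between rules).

Directly left-recursive nonterminal: X.
For X: α = {X}, β = {w, w w, u Z}. Rewrite as X → β X1 and X1 → α X1 | ε.

Start ::= w w | w | w X; X ::= w X1 | w w X1 | u Z X1; Z ::= u w | Start | w; X1 ::= X X1 | ε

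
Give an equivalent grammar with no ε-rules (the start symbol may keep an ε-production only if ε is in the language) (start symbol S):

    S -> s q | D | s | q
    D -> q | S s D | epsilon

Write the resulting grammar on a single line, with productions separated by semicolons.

Nullable set = {D, S}.
ε ∈ L(G) since S is nullable, so keep S → ε.
Expand every rule over subsets of its nullable positions: D → S s D gives S s D | S s | s D | s.

S -> s q | D | s | q | epsilon; D -> q | S s D | S s | s D | s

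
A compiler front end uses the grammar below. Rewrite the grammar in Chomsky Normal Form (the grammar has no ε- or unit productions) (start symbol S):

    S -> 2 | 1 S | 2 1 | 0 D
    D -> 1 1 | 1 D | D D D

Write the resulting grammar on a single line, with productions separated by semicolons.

Introduce a nonterminal for each terminal appearing in a rule of length ≥ 2: X1 → 1, X2 → 2, X3 → 0.
Binarize each right-hand side of length ≥ 3 by chaining fresh nonterminals (Y1, Y2, …): affected rules were D → D D D.

S -> 2 | X1 S | X2 X1 | X3 D; D -> X1 X1 | X1 D | D Y1; X1 -> 1; X2 -> 2; X3 -> 0; Y1 -> D D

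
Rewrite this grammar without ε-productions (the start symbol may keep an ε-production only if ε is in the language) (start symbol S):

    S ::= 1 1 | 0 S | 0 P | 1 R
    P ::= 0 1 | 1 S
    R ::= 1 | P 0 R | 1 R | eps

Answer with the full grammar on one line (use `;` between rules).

Nullable nonterminals: {R}.
ε ∉ L(G), so no ε-production is kept.
For each production, add variants omitting each subset of nullable occurrences: S → 1 R gives 1 R | 1. R → P 0 R gives P 0 R | P 0.

S ::= 1 1 | 0 S | 0 P | 1 R | 1; P ::= 0 1 | 1 S; R ::= 1 | P 0 R | P 0 | 1 R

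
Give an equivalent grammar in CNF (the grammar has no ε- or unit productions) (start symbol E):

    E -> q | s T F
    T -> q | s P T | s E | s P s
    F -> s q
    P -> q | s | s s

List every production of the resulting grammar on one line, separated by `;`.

E -> q | X1 Y1; T -> q | X1 Y2 | X1 E | X1 Y3; F -> X1 X2; P -> q | s | X1 X1; X1 -> s; X2 -> q; Y1 -> T F; Y2 -> P T; Y3 -> P X1

Introduce a nonterminal for each terminal appearing in a rule of length ≥ 2: X1 → s, X2 → q.
Binarize each right-hand side of length ≥ 3 by chaining fresh nonterminals (Y1, Y2, …): affected rules were E → X1 T F; T → X1 P T; T → X1 P X1.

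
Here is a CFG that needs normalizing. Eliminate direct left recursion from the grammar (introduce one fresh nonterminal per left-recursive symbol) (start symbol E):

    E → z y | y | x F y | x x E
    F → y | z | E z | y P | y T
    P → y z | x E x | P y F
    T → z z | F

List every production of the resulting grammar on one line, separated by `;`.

Left recursion appears on P.
For P: α = {y F}, β = {y z, x E x}. Rewrite as P → β P' and P' → α P' | ε.

E → z y | y | x F y | x x E; F → y | z | E z | y P | y T; P → y z P' | x E x P'; T → z z | F; P' → y F P' | ε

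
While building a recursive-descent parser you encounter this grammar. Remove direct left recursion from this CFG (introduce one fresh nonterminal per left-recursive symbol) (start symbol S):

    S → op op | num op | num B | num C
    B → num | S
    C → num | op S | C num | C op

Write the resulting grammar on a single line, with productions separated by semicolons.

C is directly left-recursive.
For C: α = {num, op}, β = {num, op S}. Rewrite as C → β C' and C' → α C' | ε.

S → op op | num op | num B | num C; B → num | S; C → num C' | op S C'; C' → num C' | op C' | ε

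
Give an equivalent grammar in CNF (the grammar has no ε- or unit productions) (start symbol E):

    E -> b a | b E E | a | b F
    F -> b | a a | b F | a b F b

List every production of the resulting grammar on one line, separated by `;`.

E -> X1 X2 | X1 Y1 | a | X1 F; F -> b | X2 X2 | X1 F | X2 Y2; X1 -> b; X2 -> a; Y1 -> E E; Y2 -> X1 Y3; Y3 -> F X1

Introduce a nonterminal for each terminal appearing in a rule of length ≥ 2: X1 → b, X2 → a.
Binarize each right-hand side of length ≥ 3 by chaining fresh nonterminals (Y1, Y2, …): affected rules were E → X1 E E; F → X2 X1 F X1.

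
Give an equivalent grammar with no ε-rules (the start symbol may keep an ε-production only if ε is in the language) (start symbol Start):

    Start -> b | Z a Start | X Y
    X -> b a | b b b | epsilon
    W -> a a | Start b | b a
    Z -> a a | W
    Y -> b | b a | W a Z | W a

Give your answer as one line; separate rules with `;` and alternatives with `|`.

Start -> b | Z a Start | X Y | Y; X -> b a | b b b; W -> a a | Start b | b a; Z -> a a | W; Y -> b | b a | W a Z | W a

The nullable symbols are {X}.
ε ∉ L(G), so no ε-production is kept.
Expand every rule over subsets of its nullable positions: Start → X Y gives X Y | Y.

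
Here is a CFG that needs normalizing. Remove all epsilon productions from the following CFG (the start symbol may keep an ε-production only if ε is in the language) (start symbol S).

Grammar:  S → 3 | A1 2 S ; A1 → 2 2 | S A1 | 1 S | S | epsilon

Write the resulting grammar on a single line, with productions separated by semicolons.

Nullable nonterminals: {A1}.
ε ∉ L(G), so no ε-production is kept.
Add the nullable-subset variants: S → A1 2 S gives A1 2 S | 2 S. A1 → S A1 gives S A1 | S.

S → 3 | A1 2 S | 2 S; A1 → 2 2 | S A1 | S | 1 S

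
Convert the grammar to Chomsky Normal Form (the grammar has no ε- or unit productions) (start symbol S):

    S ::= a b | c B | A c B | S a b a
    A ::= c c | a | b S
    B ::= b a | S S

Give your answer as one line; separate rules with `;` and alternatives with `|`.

Introduce a nonterminal for each terminal appearing in a rule of length ≥ 2: X1 → a, X2 → b, X3 → c.
Binarize each right-hand side of length ≥ 3 by chaining fresh nonterminals (Y1, Y2, …): affected rules were S → A X3 B; S → S X1 X2 X1.

S ::= X1 X2 | X3 B | A Y1 | S Y2; A ::= X3 X3 | a | X2 S; B ::= X2 X1 | S S; X1 ::= a; X2 ::= b; X3 ::= c; Y1 ::= X3 B; Y2 ::= X1 Y3; Y3 ::= X2 X1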